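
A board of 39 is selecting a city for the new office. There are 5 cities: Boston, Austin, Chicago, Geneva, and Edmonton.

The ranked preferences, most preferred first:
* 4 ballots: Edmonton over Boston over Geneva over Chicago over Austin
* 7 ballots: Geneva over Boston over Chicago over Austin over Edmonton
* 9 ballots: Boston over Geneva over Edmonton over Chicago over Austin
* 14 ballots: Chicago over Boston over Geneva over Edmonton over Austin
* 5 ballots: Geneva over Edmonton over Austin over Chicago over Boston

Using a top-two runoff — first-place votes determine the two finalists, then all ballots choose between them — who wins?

Round 1 first-place votes: Boston 9, Austin 0, Chicago 14, Geneva 12, Edmonton 4. Chicago and Geneva advance.
Runoff: Chicago is ranked above Geneva on 14 ballots, Geneva above Chicago on 25.

Geneva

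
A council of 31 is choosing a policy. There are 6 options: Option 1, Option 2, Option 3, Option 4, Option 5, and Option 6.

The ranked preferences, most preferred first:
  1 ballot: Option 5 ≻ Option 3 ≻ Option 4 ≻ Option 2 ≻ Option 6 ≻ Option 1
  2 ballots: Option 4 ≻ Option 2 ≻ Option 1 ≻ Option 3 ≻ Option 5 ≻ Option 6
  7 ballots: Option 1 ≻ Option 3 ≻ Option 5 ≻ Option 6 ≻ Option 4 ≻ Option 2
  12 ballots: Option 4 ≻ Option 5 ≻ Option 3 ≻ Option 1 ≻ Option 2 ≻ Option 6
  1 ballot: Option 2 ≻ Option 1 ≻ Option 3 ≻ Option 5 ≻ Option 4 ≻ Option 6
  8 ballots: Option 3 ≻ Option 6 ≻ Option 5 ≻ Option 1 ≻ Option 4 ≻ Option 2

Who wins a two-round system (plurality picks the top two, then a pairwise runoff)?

Option 3

Round 1 first-place votes: Option 1 7, Option 2 1, Option 3 8, Option 4 14, Option 5 1, Option 6 0. Option 4 and Option 3 advance.
Runoff: Option 4 is ranked above Option 3 on 14 ballots, Option 3 above Option 4 on 17.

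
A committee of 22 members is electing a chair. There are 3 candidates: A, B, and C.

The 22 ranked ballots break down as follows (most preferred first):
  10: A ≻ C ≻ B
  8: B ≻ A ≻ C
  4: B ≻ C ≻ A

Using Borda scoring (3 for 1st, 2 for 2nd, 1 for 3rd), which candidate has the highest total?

A

A: 10×3 + 8×2 + 4×1 = 50
B: 10×1 + 8×3 + 4×3 = 46
C: 10×2 + 8×1 + 4×2 = 36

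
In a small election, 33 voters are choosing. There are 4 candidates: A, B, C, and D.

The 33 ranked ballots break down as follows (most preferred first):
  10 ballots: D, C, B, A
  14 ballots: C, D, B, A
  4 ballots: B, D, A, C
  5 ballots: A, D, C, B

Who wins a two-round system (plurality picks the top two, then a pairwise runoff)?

Round 1 first-place votes: A 5, B 4, C 14, D 10. C and D advance.
Runoff: C is ranked above D on 14 ballots, D above C on 19.

D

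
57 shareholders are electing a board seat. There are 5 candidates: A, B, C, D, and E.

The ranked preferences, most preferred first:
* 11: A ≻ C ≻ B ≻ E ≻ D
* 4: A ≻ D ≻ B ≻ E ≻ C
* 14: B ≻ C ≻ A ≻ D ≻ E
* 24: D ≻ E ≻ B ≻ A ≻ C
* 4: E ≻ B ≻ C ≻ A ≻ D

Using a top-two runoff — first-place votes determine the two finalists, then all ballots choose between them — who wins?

Round 1 first-place votes: A 15, B 14, C 0, D 24, E 4. D and A advance.
Runoff: D is ranked above A on 24 ballots, A above D on 33.

A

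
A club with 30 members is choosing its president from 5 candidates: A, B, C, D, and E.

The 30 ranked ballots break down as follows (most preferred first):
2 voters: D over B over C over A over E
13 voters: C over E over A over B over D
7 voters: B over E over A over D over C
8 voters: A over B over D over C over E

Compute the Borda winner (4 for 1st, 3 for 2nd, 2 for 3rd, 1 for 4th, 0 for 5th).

A

A: 2×1 + 13×2 + 7×2 + 8×4 = 74
B: 2×3 + 13×1 + 7×4 + 8×3 = 71
C: 2×2 + 13×4 + 7×0 + 8×1 = 64
D: 2×4 + 13×0 + 7×1 + 8×2 = 31
E: 2×0 + 13×3 + 7×3 + 8×0 = 60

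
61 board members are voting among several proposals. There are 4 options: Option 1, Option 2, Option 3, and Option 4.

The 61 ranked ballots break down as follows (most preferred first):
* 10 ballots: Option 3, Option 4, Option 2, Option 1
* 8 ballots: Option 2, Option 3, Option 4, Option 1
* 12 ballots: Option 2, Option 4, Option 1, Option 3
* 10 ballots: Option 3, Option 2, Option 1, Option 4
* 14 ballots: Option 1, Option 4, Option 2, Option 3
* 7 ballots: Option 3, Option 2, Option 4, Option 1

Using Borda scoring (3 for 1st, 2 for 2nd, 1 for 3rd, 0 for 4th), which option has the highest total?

Option 1: 10×0 + 8×0 + 12×1 + 10×1 + 14×3 + 7×0 = 64
Option 2: 10×1 + 8×3 + 12×3 + 10×2 + 14×1 + 7×2 = 118
Option 3: 10×3 + 8×2 + 12×0 + 10×3 + 14×0 + 7×3 = 97
Option 4: 10×2 + 8×1 + 12×2 + 10×0 + 14×2 + 7×1 = 87

Option 2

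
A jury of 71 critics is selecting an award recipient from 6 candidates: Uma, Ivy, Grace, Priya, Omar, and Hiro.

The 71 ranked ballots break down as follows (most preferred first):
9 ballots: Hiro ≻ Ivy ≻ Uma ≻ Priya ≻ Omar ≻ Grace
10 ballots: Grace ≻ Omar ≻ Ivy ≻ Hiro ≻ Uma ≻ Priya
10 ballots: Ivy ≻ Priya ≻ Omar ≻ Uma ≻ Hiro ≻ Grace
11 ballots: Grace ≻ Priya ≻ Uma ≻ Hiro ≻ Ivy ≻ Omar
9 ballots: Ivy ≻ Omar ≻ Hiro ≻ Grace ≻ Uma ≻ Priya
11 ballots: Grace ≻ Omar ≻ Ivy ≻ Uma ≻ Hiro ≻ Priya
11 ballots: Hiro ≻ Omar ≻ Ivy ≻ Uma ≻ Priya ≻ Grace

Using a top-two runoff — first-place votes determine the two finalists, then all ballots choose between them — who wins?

Round 1 first-place votes: Uma 0, Ivy 19, Grace 32, Priya 0, Omar 0, Hiro 20. Grace and Hiro advance.
Runoff: Grace is ranked above Hiro on 32 ballots, Hiro above Grace on 39.

Hiro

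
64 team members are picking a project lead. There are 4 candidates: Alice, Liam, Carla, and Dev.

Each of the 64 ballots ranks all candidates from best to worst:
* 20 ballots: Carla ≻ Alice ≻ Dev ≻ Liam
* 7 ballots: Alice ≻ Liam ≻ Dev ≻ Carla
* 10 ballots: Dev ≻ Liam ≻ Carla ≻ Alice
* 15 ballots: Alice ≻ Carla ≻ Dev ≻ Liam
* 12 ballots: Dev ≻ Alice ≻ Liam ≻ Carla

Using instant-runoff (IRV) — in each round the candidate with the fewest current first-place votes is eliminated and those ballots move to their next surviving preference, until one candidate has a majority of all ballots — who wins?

Round 1: Alice 22, Liam 0, Carla 20, Dev 22. Liam eliminated.
Round 2: Alice 22, Carla 20, Dev 22. Carla eliminated.
Round 3: Alice 42, Dev 22. Alice has a majority (≥33).

Alice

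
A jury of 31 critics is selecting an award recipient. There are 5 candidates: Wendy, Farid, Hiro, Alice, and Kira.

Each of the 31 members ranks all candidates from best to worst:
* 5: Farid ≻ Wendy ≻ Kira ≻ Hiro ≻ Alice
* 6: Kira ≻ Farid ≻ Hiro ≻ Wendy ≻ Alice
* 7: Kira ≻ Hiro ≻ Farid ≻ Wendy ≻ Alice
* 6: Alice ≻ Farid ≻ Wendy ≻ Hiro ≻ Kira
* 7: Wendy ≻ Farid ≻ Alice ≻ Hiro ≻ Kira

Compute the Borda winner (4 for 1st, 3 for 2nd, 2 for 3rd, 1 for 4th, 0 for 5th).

Wendy: 5×3 + 6×1 + 7×1 + 6×2 + 7×4 = 68
Farid: 5×4 + 6×3 + 7×2 + 6×3 + 7×3 = 91
Hiro: 5×1 + 6×2 + 7×3 + 6×1 + 7×1 = 51
Alice: 5×0 + 6×0 + 7×0 + 6×4 + 7×2 = 38
Kira: 5×2 + 6×4 + 7×4 + 6×0 + 7×0 = 62

Farid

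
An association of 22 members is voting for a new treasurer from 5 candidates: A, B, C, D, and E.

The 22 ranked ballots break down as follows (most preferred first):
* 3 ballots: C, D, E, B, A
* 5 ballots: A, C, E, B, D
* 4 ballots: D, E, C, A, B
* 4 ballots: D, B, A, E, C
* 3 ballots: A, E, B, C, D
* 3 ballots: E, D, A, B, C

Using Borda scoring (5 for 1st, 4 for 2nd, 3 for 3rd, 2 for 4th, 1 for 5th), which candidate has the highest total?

E

A: 3×1 + 5×5 + 4×2 + 4×3 + 3×5 + 3×3 = 72
B: 3×2 + 5×2 + 4×1 + 4×4 + 3×3 + 3×2 = 51
C: 3×5 + 5×4 + 4×3 + 4×1 + 3×2 + 3×1 = 60
D: 3×4 + 5×1 + 4×5 + 4×5 + 3×1 + 3×4 = 72
E: 3×3 + 5×3 + 4×4 + 4×2 + 3×4 + 3×5 = 75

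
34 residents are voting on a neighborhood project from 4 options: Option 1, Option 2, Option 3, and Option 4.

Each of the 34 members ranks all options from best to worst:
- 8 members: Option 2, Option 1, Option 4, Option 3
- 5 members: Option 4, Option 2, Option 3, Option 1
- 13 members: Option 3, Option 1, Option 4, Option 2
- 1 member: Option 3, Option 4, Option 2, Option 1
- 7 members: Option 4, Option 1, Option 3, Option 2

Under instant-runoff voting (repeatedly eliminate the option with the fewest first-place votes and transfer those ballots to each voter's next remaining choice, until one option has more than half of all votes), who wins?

Option 4

Round 1: Option 1 0, Option 2 8, Option 3 14, Option 4 12. Option 1 eliminated.
Round 2: Option 2 8, Option 3 14, Option 4 12. Option 2 eliminated.
Round 3: Option 3 14, Option 4 20. Option 4 has a majority (≥18).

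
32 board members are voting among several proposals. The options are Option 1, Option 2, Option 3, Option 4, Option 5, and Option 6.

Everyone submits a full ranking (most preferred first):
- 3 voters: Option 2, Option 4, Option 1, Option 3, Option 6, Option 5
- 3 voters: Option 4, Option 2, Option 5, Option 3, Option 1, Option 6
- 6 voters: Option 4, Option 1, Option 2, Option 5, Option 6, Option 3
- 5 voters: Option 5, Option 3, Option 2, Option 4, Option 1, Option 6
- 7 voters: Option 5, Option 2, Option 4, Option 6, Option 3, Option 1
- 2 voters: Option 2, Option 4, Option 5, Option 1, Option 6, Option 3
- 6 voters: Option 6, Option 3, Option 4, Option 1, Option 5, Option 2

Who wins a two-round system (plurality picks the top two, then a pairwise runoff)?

Round 1 first-place votes: Option 1 0, Option 2 5, Option 3 0, Option 4 9, Option 5 12, Option 6 6. Option 5 and Option 4 advance.
Runoff: Option 5 is ranked above Option 4 on 12 ballots, Option 4 above Option 5 on 20.

Option 4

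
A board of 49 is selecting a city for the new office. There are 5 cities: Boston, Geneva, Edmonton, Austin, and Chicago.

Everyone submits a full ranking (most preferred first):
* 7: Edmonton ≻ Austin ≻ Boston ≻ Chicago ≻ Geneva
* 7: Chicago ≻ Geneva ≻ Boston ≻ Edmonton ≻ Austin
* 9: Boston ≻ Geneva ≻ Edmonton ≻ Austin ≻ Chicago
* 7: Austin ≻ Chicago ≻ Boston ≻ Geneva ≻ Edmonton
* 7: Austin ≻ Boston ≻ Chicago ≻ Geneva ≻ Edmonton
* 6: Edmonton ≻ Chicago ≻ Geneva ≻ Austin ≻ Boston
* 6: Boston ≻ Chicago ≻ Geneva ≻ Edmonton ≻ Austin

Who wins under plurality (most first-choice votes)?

Boston

First-place votes: Boston 15, Geneva 0, Edmonton 13, Austin 14, Chicago 7.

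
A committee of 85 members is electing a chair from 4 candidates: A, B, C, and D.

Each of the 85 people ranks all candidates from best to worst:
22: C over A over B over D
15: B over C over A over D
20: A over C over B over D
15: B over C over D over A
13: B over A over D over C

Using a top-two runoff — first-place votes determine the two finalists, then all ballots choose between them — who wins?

Round 1 first-place votes: A 20, B 43, C 22, D 0. B and C advance.
Runoff: B is ranked above C on 43 ballots, C above B on 42.

B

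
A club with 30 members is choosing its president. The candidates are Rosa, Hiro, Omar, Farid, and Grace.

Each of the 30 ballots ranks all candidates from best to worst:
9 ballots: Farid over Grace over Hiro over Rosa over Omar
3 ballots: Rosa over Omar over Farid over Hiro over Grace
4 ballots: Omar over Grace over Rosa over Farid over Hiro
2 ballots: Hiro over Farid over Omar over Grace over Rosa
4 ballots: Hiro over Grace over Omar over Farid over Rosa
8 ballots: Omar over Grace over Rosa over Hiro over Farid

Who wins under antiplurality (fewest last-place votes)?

Last-place votes: Rosa 6, Hiro 4, Omar 9, Farid 8, Grace 3.

Grace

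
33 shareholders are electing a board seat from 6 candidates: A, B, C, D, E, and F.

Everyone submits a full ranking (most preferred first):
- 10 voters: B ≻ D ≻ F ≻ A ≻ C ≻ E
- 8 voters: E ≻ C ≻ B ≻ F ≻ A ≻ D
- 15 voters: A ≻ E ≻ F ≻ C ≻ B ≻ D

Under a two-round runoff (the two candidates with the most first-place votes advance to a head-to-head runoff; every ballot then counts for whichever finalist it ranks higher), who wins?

B

Round 1 first-place votes: A 15, B 10, C 0, D 0, E 8, F 0. A and B advance.
Runoff: A is ranked above B on 15 ballots, B above A on 18.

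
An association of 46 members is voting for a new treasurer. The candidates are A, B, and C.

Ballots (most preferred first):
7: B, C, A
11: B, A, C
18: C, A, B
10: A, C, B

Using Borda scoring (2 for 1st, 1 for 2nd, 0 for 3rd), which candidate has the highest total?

A: 7×0 + 11×1 + 18×1 + 10×2 = 49
B: 7×2 + 11×2 + 18×0 + 10×0 = 36
C: 7×1 + 11×0 + 18×2 + 10×1 = 53

C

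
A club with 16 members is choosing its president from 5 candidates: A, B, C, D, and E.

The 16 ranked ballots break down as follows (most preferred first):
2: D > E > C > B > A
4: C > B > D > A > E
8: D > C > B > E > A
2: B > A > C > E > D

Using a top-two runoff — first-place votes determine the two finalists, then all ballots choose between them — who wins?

Round 1 first-place votes: A 0, B 2, C 4, D 10, E 0. D and C advance.
Runoff: D is ranked above C on 10 ballots, C above D on 6.

D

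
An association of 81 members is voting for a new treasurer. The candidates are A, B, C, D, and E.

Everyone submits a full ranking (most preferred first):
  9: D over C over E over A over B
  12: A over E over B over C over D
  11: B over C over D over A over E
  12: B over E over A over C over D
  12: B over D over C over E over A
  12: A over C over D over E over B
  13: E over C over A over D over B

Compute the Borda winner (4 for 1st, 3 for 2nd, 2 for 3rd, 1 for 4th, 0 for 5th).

C

A: 9×1 + 12×4 + 11×1 + 12×2 + 12×0 + 12×4 + 13×2 = 166
B: 9×0 + 12×2 + 11×4 + 12×4 + 12×4 + 12×0 + 13×0 = 164
C: 9×3 + 12×1 + 11×3 + 12×1 + 12×2 + 12×3 + 13×3 = 183
D: 9×4 + 12×0 + 11×2 + 12×0 + 12×3 + 12×2 + 13×1 = 131
E: 9×2 + 12×3 + 11×0 + 12×3 + 12×1 + 12×1 + 13×4 = 166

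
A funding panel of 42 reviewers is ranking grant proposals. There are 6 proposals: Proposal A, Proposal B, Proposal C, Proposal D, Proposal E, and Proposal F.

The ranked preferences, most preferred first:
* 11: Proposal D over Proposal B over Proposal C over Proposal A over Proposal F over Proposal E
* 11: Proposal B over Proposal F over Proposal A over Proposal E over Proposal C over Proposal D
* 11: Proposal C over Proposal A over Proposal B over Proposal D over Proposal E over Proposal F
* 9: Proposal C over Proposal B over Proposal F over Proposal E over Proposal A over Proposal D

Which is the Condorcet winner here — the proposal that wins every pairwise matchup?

Proposal B vs Proposal A: 31–11
Proposal B vs Proposal C: 22–20
Proposal B vs Proposal D: 31–11
Proposal B vs Proposal E: 42–0
Proposal B vs Proposal F: 42–0
Proposal B beats every other proposal.

Proposal B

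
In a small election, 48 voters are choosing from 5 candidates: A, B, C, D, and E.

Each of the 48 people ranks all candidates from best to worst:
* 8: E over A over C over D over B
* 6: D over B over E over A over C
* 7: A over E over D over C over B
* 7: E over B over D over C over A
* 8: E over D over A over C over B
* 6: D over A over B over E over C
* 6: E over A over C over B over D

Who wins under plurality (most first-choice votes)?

First-place votes: A 7, B 0, C 0, D 12, E 29.

E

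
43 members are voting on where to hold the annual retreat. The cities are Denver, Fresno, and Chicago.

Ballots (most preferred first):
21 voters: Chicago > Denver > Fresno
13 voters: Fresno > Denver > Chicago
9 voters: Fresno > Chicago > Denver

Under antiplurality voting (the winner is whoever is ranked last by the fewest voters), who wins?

Last-place votes: Denver 9, Fresno 21, Chicago 13.

Denver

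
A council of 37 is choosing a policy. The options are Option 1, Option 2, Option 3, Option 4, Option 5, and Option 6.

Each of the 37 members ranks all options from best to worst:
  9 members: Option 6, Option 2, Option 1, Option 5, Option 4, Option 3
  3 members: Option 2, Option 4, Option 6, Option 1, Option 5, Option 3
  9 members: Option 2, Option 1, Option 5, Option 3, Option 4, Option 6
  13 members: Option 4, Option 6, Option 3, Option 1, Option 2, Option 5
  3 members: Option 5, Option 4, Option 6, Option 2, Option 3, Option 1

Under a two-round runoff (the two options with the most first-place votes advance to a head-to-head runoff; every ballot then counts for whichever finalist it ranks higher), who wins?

Round 1 first-place votes: Option 1 0, Option 2 12, Option 3 0, Option 4 13, Option 5 3, Option 6 9. Option 4 and Option 2 advance.
Runoff: Option 4 is ranked above Option 2 on 16 ballots, Option 2 above Option 4 on 21.

Option 2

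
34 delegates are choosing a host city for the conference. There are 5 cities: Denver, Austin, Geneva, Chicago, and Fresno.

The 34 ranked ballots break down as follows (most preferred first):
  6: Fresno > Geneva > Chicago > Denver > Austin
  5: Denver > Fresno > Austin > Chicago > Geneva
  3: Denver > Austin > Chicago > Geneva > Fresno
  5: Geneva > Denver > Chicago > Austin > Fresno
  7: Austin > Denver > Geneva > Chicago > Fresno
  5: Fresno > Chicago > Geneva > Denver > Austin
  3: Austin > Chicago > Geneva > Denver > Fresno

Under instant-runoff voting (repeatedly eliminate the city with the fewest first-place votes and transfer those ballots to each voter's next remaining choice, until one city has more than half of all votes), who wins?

Denver

Round 1: Denver 8, Austin 10, Geneva 5, Chicago 0, Fresno 11. Chicago eliminated.
Round 2: Denver 8, Austin 10, Geneva 5, Fresno 11. Geneva eliminated.
Round 3: Denver 13, Austin 10, Fresno 11. Austin eliminated.
Round 4: Denver 23, Fresno 11. Denver has a majority (≥18).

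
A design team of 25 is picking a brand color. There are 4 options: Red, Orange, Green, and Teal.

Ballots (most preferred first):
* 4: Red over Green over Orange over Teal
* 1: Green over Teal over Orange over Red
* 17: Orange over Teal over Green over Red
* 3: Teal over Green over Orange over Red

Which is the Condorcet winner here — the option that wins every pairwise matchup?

Orange vs Red: 21–4
Orange vs Green: 17–8
Orange vs Teal: 21–4
Orange beats every other option.

Orange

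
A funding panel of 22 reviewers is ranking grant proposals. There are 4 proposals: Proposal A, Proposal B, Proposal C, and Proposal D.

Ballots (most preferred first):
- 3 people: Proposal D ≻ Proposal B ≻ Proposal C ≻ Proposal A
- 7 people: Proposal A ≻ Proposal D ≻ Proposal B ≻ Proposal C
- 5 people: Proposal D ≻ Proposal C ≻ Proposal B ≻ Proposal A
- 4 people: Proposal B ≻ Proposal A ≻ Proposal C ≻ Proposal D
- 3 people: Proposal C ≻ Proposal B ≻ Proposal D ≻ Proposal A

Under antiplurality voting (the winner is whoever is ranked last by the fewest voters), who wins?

Last-place votes: Proposal A 11, Proposal B 0, Proposal C 7, Proposal D 4.

Proposal B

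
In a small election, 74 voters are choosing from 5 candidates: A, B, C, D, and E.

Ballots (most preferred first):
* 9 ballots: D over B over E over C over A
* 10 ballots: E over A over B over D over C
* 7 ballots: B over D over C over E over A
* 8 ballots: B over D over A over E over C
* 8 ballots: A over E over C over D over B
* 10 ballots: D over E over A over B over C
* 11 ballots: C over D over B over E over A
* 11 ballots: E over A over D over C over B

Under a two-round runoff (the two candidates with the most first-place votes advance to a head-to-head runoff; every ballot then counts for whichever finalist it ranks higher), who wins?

D

Round 1 first-place votes: A 8, B 15, C 11, D 19, E 21. E and D advance.
Runoff: E is ranked above D on 29 ballots, D above E on 45.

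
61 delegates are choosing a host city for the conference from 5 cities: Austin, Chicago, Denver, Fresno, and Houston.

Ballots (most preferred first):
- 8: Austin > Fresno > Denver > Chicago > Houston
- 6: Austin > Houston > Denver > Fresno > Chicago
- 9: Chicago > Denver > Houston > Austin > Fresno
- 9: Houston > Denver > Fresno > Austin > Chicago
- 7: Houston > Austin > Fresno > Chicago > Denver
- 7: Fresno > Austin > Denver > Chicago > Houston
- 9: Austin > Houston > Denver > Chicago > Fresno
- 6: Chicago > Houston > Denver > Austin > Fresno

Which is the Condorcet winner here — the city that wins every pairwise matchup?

Houston vs Austin: 31–30
Houston vs Chicago: 31–30
Houston vs Denver: 37–24
Houston vs Fresno: 46–15
Houston beats every other city.

Houston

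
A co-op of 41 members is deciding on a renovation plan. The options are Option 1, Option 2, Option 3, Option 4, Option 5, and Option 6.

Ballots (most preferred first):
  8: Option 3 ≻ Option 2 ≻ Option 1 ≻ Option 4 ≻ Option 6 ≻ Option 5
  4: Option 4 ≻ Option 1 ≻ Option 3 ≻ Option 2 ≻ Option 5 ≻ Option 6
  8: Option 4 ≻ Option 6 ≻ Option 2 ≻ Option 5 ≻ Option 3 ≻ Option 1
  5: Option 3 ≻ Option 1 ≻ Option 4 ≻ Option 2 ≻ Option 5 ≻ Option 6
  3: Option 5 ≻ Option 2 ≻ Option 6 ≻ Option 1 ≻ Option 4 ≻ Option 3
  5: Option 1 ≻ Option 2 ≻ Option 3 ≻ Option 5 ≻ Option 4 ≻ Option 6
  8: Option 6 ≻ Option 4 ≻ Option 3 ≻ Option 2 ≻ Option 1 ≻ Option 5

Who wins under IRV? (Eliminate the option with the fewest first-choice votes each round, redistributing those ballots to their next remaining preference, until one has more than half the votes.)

Option 4

Round 1: Option 1 5, Option 2 0, Option 3 13, Option 4 12, Option 5 3, Option 6 8. Option 2 eliminated.
Round 2: Option 1 5, Option 3 13, Option 4 12, Option 5 3, Option 6 8. Option 5 eliminated.
Round 3: Option 1 5, Option 3 13, Option 4 12, Option 6 11. Option 1 eliminated.
Round 4: Option 3 18, Option 4 12, Option 6 11. Option 6 eliminated.
Round 5: Option 3 18, Option 4 23. Option 4 has a majority (≥21).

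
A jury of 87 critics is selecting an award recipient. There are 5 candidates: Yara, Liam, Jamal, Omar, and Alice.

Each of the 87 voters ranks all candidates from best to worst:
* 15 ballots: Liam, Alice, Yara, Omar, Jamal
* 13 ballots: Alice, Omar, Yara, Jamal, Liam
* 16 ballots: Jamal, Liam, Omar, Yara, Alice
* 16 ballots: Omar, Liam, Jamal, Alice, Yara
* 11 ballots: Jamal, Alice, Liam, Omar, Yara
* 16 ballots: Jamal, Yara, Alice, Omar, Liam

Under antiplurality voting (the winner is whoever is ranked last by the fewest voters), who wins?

Last-place votes: Yara 27, Liam 29, Jamal 15, Omar 0, Alice 16.

Omar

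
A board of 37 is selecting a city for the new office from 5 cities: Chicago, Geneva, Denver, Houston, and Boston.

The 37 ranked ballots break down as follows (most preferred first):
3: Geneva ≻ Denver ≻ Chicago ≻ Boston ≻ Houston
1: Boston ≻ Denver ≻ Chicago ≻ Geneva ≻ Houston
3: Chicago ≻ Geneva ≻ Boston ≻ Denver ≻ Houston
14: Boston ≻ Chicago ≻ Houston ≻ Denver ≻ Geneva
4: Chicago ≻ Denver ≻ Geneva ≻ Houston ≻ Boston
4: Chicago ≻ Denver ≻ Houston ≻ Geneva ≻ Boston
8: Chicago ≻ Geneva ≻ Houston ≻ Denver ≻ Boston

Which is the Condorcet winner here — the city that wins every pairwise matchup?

Chicago

Chicago vs Geneva: 34–3
Chicago vs Denver: 33–4
Chicago vs Houston: 37–0
Chicago vs Boston: 22–15
Chicago beats every other city.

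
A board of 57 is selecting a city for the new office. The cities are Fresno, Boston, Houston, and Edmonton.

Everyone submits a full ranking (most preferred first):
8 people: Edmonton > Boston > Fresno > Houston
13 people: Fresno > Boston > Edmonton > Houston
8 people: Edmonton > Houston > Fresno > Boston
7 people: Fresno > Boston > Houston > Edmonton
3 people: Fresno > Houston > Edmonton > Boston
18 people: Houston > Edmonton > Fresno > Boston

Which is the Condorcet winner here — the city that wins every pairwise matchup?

Edmonton

Edmonton vs Fresno: 34–23
Edmonton vs Boston: 37–20
Edmonton vs Houston: 29–28
Edmonton beats every other city.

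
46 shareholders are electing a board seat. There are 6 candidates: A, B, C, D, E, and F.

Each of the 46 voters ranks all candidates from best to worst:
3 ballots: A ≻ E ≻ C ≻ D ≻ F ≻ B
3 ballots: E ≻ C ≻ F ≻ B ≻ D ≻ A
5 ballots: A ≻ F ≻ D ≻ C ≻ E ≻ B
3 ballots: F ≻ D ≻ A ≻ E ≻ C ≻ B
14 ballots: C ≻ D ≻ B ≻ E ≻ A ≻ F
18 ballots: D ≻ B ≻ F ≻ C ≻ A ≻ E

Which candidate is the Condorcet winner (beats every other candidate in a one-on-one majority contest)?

D

D vs A: 38–8
D vs B: 43–3
D vs C: 26–20
D vs E: 40–6
D vs F: 35–11
D beats every other candidate.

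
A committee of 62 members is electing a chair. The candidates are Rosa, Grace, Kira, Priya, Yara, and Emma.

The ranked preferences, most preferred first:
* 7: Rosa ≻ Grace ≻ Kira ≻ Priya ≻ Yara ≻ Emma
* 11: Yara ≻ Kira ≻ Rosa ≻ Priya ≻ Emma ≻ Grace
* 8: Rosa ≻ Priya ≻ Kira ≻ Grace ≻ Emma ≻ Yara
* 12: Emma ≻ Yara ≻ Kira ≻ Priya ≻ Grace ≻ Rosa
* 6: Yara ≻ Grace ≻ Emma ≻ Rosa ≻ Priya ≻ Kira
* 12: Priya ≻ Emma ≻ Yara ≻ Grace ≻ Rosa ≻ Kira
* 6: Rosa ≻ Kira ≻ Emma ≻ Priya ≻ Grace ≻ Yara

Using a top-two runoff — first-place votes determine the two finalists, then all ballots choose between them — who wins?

Round 1 first-place votes: Rosa 21, Grace 0, Kira 0, Priya 12, Yara 17, Emma 12. Rosa and Yara advance.
Runoff: Rosa is ranked above Yara on 21 ballots, Yara above Rosa on 41.

Yara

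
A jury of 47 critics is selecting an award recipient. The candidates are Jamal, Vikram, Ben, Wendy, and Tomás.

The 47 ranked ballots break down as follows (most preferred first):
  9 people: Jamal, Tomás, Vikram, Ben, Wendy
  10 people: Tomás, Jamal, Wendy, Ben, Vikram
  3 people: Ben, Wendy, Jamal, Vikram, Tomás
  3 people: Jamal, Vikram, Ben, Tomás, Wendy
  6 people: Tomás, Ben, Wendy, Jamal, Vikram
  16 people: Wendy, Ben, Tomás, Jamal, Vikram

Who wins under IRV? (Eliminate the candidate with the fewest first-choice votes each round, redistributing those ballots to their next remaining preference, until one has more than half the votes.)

Round 1: Jamal 12, Vikram 0, Ben 3, Wendy 16, Tomás 16. Vikram eliminated.
Round 2: Jamal 12, Ben 3, Wendy 16, Tomás 16. Ben eliminated.
Round 3: Jamal 12, Wendy 19, Tomás 16. Jamal eliminated.
Round 4: Wendy 19, Tomás 28. Tomás has a majority (≥24).

Tomás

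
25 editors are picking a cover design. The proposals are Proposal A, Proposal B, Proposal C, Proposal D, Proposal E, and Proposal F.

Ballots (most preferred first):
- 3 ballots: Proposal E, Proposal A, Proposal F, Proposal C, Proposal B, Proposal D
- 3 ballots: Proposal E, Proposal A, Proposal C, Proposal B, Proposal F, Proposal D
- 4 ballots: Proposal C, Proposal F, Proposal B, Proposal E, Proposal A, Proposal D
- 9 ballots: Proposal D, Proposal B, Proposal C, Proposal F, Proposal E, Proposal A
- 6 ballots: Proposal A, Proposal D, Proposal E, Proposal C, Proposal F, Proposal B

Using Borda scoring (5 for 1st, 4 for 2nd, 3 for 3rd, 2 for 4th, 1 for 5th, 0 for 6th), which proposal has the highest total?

Proposal A: 3×4 + 3×4 + 4×1 + 9×0 + 6×5 = 58
Proposal B: 3×1 + 3×2 + 4×3 + 9×4 + 6×0 = 57
Proposal C: 3×2 + 3×3 + 4×5 + 9×3 + 6×2 = 74
Proposal D: 3×0 + 3×0 + 4×0 + 9×5 + 6×4 = 69
Proposal E: 3×5 + 3×5 + 4×2 + 9×1 + 6×3 = 65
Proposal F: 3×3 + 3×1 + 4×4 + 9×2 + 6×1 = 52

Proposal C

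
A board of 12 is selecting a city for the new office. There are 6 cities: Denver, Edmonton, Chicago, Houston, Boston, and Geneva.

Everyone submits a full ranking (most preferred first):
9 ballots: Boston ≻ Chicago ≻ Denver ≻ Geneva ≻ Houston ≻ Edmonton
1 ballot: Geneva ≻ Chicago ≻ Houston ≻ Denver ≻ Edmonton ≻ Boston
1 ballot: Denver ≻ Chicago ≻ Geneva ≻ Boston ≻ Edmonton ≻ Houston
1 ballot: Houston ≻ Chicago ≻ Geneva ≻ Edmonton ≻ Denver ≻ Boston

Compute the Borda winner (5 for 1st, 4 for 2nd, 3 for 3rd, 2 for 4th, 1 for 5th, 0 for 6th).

Chicago

Denver: 9×3 + 1×2 + 1×5 + 1×1 = 35
Edmonton: 9×0 + 1×1 + 1×1 + 1×2 = 4
Chicago: 9×4 + 1×4 + 1×4 + 1×4 = 48
Houston: 9×1 + 1×3 + 1×0 + 1×5 = 17
Boston: 9×5 + 1×0 + 1×2 + 1×0 = 47
Geneva: 9×2 + 1×5 + 1×3 + 1×3 = 29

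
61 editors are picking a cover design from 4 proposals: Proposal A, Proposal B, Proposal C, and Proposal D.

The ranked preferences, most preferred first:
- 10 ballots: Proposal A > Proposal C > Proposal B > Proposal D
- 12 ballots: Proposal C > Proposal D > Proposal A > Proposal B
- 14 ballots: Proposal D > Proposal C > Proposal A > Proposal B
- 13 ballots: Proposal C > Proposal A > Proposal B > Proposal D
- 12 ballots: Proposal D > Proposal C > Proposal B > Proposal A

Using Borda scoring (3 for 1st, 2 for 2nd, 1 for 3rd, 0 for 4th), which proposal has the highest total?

Proposal A: 10×3 + 12×1 + 14×1 + 13×2 + 12×0 = 82
Proposal B: 10×1 + 12×0 + 14×0 + 13×1 + 12×1 = 35
Proposal C: 10×2 + 12×3 + 14×2 + 13×3 + 12×2 = 147
Proposal D: 10×0 + 12×2 + 14×3 + 13×0 + 12×3 = 102

Proposal C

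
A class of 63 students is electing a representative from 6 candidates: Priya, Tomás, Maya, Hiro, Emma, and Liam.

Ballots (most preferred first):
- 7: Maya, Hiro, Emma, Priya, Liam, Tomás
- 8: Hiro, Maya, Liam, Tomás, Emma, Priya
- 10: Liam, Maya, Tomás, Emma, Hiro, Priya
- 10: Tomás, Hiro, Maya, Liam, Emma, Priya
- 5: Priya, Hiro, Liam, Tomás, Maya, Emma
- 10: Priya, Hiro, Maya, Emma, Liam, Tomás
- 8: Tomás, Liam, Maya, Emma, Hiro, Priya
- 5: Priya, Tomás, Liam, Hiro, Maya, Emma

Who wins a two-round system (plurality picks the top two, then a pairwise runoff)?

Tomás

Round 1 first-place votes: Priya 20, Tomás 18, Maya 7, Hiro 8, Emma 0, Liam 10. Priya and Tomás advance.
Runoff: Priya is ranked above Tomás on 27 ballots, Tomás above Priya on 36.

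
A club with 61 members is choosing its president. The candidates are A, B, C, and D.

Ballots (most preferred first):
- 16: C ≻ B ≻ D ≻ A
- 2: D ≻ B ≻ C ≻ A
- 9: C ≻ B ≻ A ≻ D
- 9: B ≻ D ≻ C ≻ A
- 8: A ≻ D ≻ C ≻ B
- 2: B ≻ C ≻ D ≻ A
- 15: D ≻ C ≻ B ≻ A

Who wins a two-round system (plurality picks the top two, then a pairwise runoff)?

Round 1 first-place votes: A 8, B 11, C 25, D 17. C and D advance.
Runoff: C is ranked above D on 27 ballots, D above C on 34.

D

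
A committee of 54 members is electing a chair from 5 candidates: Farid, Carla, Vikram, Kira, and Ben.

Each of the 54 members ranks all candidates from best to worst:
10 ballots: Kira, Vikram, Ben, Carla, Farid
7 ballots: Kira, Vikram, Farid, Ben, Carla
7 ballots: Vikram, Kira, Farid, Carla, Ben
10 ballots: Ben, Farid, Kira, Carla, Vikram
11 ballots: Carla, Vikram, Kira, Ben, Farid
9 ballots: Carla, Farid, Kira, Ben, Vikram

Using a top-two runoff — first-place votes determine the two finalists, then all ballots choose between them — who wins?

Round 1 first-place votes: Farid 0, Carla 20, Vikram 7, Kira 17, Ben 10. Carla and Kira advance.
Runoff: Carla is ranked above Kira on 20 ballots, Kira above Carla on 34.

Kira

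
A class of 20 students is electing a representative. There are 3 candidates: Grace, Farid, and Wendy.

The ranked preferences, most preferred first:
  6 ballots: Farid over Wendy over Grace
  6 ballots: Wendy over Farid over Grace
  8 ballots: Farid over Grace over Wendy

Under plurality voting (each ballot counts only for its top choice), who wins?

Farid

First-place votes: Grace 0, Farid 14, Wendy 6.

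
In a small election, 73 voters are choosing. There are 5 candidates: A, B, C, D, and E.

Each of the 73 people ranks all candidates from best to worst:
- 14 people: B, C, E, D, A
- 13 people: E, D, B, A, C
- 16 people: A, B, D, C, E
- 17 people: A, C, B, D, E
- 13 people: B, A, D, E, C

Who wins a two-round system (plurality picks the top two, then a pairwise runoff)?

B

Round 1 first-place votes: A 33, B 27, C 0, D 0, E 13. A and B advance.
Runoff: A is ranked above B on 33 ballots, B above A on 40.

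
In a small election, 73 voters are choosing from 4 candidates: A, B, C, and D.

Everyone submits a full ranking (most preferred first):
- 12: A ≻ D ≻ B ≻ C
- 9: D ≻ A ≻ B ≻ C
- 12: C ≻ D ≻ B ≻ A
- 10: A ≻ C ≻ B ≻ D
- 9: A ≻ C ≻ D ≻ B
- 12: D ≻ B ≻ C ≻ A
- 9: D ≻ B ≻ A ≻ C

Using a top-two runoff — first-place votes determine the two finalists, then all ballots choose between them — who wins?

D

Round 1 first-place votes: A 31, B 0, C 12, D 30. A and D advance.
Runoff: A is ranked above D on 31 ballots, D above A on 42.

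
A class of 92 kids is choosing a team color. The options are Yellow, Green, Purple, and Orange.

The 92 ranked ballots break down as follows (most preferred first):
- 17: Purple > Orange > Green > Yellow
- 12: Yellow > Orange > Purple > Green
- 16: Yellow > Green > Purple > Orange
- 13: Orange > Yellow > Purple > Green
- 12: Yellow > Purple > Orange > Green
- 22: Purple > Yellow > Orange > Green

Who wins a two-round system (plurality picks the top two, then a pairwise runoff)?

Yellow

Round 1 first-place votes: Yellow 40, Green 0, Purple 39, Orange 13. Yellow and Purple advance.
Runoff: Yellow is ranked above Purple on 53 ballots, Purple above Yellow on 39.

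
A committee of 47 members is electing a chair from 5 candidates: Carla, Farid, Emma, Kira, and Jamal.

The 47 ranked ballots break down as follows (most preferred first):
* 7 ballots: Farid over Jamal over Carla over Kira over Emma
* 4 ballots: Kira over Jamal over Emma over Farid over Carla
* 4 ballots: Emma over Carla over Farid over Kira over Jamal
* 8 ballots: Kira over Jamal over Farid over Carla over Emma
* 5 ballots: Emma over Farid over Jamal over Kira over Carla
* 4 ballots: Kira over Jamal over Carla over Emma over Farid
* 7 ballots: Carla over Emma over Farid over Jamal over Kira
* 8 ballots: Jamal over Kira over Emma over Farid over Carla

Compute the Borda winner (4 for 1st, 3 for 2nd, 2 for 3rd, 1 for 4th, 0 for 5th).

Carla: 7×2 + 4×0 + 4×3 + 8×1 + 5×0 + 4×2 + 7×4 + 8×0 = 70
Farid: 7×4 + 4×1 + 4×2 + 8×2 + 5×3 + 4×0 + 7×2 + 8×1 = 93
Emma: 7×0 + 4×2 + 4×4 + 8×0 + 5×4 + 4×1 + 7×3 + 8×2 = 85
Kira: 7×1 + 4×4 + 4×1 + 8×4 + 5×1 + 4×4 + 7×0 + 8×3 = 104
Jamal: 7×3 + 4×3 + 4×0 + 8×3 + 5×2 + 4×3 + 7×1 + 8×4 = 118

Jamal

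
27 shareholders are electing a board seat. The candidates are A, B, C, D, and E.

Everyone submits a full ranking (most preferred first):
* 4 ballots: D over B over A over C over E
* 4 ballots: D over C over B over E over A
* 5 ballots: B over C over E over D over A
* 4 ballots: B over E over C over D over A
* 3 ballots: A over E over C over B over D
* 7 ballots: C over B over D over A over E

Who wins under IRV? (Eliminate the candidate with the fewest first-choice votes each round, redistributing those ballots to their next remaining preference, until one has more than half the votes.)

C

Round 1: A 3, B 9, C 7, D 8, E 0. E eliminated.
Round 2: A 3, B 9, C 7, D 8. A eliminated.
Round 3: B 9, C 10, D 8. D eliminated.
Round 4: B 13, C 14. C has a majority (≥14).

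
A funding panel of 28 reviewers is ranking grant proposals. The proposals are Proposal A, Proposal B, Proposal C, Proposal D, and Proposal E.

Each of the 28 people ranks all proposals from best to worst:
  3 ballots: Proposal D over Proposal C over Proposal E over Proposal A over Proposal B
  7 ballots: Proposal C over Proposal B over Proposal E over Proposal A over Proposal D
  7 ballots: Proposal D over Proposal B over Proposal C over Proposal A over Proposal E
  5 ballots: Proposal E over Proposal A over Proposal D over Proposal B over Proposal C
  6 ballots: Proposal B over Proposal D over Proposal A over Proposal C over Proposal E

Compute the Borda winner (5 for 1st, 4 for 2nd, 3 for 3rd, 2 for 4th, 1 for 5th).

Proposal B

Proposal A: 3×2 + 7×2 + 7×2 + 5×4 + 6×3 = 72
Proposal B: 3×1 + 7×4 + 7×4 + 5×2 + 6×5 = 99
Proposal C: 3×4 + 7×5 + 7×3 + 5×1 + 6×2 = 85
Proposal D: 3×5 + 7×1 + 7×5 + 5×3 + 6×4 = 96
Proposal E: 3×3 + 7×3 + 7×1 + 5×5 + 6×1 = 68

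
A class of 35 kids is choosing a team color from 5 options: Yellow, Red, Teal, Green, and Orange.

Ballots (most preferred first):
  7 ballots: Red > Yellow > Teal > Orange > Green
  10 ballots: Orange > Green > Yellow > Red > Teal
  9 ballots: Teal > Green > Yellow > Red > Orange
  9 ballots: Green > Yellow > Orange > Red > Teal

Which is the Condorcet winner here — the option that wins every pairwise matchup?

Green

Green vs Yellow: 28–7
Green vs Red: 28–7
Green vs Teal: 19–16
Green vs Orange: 18–17
Green beats every other option.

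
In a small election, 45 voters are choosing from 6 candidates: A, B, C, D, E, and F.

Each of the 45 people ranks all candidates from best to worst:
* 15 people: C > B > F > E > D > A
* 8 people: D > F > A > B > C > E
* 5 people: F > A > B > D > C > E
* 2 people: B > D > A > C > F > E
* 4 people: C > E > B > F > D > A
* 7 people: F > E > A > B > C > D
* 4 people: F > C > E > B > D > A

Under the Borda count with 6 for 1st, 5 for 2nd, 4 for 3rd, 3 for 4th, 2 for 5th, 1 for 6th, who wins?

A: 15×1 + 8×4 + 5×5 + 2×4 + 4×1 + 7×4 + 4×1 = 116
B: 15×5 + 8×3 + 5×4 + 2×6 + 4×4 + 7×3 + 4×3 = 180
C: 15×6 + 8×2 + 5×2 + 2×3 + 4×6 + 7×2 + 4×5 = 180
D: 15×2 + 8×6 + 5×3 + 2×5 + 4×2 + 7×1 + 4×2 = 126
E: 15×3 + 8×1 + 5×1 + 2×1 + 4×5 + 7×5 + 4×4 = 131
F: 15×4 + 8×5 + 5×6 + 2×2 + 4×3 + 7×6 + 4×6 = 212

F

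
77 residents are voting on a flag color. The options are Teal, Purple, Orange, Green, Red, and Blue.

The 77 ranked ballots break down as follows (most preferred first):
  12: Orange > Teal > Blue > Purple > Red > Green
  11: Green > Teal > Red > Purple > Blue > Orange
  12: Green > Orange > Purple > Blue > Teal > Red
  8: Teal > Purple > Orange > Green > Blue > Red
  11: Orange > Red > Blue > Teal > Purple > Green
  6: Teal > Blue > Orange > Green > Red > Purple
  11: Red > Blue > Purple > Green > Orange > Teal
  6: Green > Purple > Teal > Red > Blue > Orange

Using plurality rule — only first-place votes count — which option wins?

Green

First-place votes: Teal 14, Purple 0, Orange 23, Green 29, Red 11, Blue 0.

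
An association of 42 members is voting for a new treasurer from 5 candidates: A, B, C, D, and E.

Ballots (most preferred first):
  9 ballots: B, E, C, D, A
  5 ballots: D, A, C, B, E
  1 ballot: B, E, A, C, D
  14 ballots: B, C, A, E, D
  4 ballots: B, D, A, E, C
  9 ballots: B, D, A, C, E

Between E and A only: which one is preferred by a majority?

A

E is ranked above A on 10 ballots; A above E on 32.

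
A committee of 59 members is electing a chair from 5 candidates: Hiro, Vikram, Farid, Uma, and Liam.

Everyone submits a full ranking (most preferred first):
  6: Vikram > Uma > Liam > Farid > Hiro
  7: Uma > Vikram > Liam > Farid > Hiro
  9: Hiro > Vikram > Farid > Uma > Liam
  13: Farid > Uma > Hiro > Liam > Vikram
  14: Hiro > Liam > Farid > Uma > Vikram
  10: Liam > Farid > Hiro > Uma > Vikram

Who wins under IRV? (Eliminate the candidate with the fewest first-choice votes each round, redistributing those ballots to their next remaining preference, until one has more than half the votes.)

Round 1: Hiro 23, Vikram 6, Farid 13, Uma 7, Liam 10. Vikram eliminated.
Round 2: Hiro 23, Farid 13, Uma 13, Liam 10. Liam eliminated.
Round 3: Hiro 23, Farid 23, Uma 13. Uma eliminated.
Round 4: Hiro 23, Farid 36. Farid has a majority (≥30).

Farid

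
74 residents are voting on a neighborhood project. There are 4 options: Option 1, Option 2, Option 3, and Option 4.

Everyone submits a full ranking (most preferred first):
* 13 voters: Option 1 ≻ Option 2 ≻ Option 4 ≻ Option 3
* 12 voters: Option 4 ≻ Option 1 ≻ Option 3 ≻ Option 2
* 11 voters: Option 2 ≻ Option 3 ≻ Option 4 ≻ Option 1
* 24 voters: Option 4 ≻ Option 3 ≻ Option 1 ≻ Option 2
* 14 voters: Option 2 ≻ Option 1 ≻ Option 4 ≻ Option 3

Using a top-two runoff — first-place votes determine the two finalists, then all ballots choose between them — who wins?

Option 2

Round 1 first-place votes: Option 1 13, Option 2 25, Option 3 0, Option 4 36. Option 4 and Option 2 advance.
Runoff: Option 4 is ranked above Option 2 on 36 ballots, Option 2 above Option 4 on 38.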